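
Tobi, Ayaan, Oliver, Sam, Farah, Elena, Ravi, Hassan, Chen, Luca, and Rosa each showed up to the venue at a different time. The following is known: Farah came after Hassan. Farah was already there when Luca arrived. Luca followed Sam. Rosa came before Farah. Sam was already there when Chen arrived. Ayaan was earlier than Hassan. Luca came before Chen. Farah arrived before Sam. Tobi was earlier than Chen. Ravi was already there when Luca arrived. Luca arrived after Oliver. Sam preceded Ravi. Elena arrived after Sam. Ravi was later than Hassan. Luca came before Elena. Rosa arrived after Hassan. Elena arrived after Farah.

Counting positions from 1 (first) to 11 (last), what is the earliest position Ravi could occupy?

Ayaan, Farah, Hassan, Rosa, and Sam must all come before Ravi — 5 forced predecessors.
Nothing else is forced ahead of Ravi, so their earliest slot is position 5 + 1 = 6.

6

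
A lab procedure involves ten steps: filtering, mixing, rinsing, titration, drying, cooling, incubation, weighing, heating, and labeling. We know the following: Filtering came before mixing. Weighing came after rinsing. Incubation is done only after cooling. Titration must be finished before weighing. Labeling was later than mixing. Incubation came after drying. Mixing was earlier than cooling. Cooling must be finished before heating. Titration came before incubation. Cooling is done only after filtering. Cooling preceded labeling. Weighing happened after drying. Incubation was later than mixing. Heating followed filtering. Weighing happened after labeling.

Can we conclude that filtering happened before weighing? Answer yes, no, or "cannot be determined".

yes

Chain the constraints: filtering → mixing → labeling → weighing. Each link is directly stated, so filtering comes before weighing.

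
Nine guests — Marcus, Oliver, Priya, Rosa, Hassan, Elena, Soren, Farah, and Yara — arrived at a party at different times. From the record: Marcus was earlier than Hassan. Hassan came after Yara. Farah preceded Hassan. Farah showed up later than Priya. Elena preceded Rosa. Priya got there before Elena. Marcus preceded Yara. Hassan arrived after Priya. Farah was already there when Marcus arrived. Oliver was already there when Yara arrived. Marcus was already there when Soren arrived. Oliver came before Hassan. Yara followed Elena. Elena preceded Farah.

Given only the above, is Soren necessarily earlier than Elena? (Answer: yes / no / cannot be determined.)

Tracing the constraints gives Elena → Farah → Marcus → Soren, so Elena must come before Soren.
That means Soren cannot be before Elena.

no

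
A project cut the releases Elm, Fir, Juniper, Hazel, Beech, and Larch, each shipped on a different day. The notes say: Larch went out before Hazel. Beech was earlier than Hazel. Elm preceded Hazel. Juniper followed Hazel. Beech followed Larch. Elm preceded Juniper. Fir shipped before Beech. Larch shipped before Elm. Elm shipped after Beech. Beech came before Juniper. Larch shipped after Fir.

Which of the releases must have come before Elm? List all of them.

Directly stated before Elm: Beech and Larch.
Fir reaches Elm via Fir → Beech → Elm.
No chain forces Juniper (or any of the others) ahead of Elm.

Beech, Fir, Larch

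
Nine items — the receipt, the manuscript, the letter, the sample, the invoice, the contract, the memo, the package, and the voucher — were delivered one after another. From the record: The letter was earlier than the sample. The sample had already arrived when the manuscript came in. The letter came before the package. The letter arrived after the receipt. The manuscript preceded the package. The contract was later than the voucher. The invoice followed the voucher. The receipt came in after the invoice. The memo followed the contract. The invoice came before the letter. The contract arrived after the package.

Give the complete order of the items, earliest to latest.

The constraints fix every adjacent pair, so only one ordering works:
the voucher → the invoice → the receipt → the letter → the sample → the manuscript → the package → the contract → the memo.

the voucher, the invoice, the receipt, the letter, the sample, the manuscript, the package, the contract, the memo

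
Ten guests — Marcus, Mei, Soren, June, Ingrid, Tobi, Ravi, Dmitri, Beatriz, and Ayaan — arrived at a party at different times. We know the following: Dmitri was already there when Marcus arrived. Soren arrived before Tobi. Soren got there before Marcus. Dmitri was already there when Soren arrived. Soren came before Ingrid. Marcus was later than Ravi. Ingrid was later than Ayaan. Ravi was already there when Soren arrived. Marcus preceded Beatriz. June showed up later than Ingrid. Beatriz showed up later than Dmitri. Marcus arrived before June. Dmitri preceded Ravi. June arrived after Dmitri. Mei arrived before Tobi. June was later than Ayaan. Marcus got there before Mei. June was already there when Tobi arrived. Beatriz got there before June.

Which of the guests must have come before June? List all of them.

Directly stated before June: Ayaan, Beatriz, Dmitri, Ingrid, and Marcus.
Ravi reaches June via Ravi → Marcus → June.
Soren reaches June via Soren → Ingrid → June.

Ayaan, Beatriz, Dmitri, Ingrid, Marcus, Ravi, Soren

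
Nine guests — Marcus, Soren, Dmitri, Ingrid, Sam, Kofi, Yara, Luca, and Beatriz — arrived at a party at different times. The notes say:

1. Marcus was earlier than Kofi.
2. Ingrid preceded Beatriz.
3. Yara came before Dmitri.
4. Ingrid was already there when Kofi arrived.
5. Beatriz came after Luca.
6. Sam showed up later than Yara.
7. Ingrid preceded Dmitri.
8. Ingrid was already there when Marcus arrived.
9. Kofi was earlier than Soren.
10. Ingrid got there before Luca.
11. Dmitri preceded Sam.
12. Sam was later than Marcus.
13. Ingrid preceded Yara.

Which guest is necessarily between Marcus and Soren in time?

Tracing the constraints gives Marcus → Kofi → Soren, so Kofi sits after Marcus and before Soren.
No other guest is forced both after Marcus and before Soren.

Kofi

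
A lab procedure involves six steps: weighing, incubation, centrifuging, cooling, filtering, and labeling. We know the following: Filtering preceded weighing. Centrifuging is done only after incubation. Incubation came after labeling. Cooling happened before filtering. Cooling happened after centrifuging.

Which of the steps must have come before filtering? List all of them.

centrifuging, cooling, incubation, labeling

Directly stated before filtering: cooling.
Centrifuging reaches filtering via centrifuging → cooling → filtering.
Incubation reaches filtering via incubation → centrifuging → cooling → filtering.
Labeling reaches filtering via labeling → incubation → centrifuging → cooling → filtering.
No chain forces weighing ahead of filtering.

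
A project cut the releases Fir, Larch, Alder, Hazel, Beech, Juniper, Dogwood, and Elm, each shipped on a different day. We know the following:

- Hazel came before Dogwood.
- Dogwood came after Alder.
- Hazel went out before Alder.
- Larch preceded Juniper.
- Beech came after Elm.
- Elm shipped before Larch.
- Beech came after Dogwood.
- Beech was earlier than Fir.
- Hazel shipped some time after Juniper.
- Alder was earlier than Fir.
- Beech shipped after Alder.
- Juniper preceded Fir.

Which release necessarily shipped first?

Elm has a chain of constraints placing it before every other release, so Elm must be first.

Elm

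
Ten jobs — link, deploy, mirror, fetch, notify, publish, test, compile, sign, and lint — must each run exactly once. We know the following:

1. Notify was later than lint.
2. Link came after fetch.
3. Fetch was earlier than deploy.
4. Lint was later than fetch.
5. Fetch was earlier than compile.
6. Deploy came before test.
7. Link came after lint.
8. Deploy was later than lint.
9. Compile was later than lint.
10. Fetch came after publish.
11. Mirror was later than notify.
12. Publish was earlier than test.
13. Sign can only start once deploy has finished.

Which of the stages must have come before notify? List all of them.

Directly stated before notify: lint.
Fetch reaches notify via fetch → lint → notify.
Publish reaches notify via publish → fetch → lint → notify.
No chain forces sign (or any of the others) ahead of notify.

fetch, lint, publish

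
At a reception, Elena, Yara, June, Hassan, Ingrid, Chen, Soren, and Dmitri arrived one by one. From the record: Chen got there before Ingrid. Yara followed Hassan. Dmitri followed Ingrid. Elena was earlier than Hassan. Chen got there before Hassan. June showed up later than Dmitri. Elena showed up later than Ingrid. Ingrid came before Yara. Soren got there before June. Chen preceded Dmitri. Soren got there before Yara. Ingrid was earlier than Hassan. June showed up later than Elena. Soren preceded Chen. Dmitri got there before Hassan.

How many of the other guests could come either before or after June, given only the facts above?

Forced before June: Chen, Dmitri, Elena, Ingrid, and Soren.
That leaves Hassan and Yara with no forced order relative to June — 2.

2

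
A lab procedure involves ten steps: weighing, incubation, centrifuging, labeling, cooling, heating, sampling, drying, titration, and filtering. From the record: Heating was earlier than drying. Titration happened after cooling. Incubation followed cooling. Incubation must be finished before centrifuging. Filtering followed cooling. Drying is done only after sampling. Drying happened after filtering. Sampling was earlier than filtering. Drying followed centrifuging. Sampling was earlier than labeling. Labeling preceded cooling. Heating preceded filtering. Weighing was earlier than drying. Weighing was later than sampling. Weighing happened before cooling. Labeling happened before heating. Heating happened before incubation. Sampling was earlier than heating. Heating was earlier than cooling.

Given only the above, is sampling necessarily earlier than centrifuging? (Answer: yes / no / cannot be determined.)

Chain the constraints: sampling → heating → incubation → centrifuging. Each link is directly stated, so sampling comes before centrifuging.

yes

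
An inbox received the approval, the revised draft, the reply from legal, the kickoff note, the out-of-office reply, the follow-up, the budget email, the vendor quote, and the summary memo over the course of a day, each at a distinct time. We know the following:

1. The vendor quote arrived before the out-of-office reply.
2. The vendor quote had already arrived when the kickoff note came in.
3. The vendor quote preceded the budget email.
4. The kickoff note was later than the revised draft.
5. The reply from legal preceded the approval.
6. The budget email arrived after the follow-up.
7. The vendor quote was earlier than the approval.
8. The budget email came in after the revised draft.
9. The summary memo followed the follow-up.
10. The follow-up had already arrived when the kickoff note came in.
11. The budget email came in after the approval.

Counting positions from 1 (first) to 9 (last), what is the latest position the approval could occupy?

8

The approval must come before the budget email — 1 message forced after it.
Everything else can be placed before the approval in some valid order, so the approval can sit as late as position 9 − 1 = 8.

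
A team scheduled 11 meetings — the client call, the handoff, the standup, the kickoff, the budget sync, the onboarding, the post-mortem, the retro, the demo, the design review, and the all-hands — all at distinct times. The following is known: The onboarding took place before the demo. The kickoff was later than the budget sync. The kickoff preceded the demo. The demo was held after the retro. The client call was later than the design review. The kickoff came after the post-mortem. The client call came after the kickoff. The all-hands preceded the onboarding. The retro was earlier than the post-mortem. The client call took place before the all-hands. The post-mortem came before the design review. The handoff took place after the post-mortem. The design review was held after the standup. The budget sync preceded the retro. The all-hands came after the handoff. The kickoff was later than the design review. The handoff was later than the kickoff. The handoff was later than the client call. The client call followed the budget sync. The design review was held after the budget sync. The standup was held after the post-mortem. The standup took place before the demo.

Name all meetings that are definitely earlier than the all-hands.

Directly stated before the all-hands: the client call and the handoff.
The budget sync reaches the all-hands via the budget sync → the client call → the all-hands.
The design review reaches the all-hands via the design review → the client call → the all-hands.
The kickoff reaches the all-hands via the kickoff → the client call → the all-hands.
Likewise the post-mortem, the retro, and the standup each reach the all-hands by chaining the stated constraints.
No chain forces the onboarding (or any of the others) ahead of the all-hands.

the budget sync, the client call, the design review, the handoff, the kickoff, the post-mortem, the retro, the standup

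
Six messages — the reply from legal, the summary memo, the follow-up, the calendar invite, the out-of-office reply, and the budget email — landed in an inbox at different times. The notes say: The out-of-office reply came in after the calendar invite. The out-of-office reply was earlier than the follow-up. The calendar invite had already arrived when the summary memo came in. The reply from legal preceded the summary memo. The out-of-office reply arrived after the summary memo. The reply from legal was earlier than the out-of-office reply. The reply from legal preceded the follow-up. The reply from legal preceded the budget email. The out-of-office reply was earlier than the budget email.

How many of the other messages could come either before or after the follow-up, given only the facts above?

1

Forced before the follow-up: the calendar invite, the out-of-office reply, the reply from legal, and the summary memo.
That leaves the budget email with no forced order relative to the follow-up — 1.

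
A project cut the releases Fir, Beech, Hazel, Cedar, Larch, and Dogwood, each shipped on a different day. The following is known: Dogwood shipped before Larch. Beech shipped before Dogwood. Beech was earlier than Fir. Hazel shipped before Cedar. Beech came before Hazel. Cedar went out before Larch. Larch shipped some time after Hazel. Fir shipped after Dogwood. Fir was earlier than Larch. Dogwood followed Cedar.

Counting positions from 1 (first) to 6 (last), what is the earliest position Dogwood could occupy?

4

Beech, Cedar, and Hazel must all come before Dogwood — 3 forced predecessors.
Nothing else is forced ahead of Dogwood, so its earliest slot is position 3 + 1 = 4.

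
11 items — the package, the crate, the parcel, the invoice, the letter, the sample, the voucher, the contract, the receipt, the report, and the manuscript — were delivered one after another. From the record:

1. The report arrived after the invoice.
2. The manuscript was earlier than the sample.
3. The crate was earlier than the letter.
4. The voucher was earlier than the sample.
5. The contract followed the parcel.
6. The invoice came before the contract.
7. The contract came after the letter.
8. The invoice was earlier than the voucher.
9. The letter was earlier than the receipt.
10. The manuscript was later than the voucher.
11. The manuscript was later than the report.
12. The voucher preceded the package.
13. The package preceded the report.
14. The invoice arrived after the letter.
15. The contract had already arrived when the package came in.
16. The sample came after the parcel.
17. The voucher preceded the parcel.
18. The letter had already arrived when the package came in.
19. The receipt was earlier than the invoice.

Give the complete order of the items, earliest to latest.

the crate, the letter, the receipt, the invoice, the voucher, the parcel, the contract, the package, the report, the manuscript, the sample

The constraints fix every adjacent pair, so only one ordering works:
the crate → the letter → the receipt → the invoice → the voucher → the parcel → the contract → the package → the report → the manuscript → the sample.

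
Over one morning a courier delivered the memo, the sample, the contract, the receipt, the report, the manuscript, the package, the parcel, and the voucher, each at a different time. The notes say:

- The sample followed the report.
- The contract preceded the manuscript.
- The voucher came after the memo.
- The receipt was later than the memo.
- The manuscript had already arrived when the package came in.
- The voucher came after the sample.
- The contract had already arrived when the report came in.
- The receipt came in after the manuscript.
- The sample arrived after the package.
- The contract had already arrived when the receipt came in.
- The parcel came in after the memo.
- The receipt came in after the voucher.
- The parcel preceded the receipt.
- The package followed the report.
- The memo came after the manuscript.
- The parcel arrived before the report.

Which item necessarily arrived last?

the receipt

Every other item has a chain of constraints placing it before the receipt, so the receipt is last.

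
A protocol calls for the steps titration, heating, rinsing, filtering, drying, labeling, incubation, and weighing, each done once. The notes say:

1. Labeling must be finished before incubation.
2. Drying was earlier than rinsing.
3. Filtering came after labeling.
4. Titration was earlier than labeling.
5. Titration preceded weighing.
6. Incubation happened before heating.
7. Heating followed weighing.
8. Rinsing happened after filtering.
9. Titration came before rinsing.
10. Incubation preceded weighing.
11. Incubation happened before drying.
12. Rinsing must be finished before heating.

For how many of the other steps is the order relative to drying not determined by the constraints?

2

Forced before drying: incubation, labeling, and titration; forced after drying: heating and rinsing.
That leaves filtering and weighing with no forced order relative to drying — 2.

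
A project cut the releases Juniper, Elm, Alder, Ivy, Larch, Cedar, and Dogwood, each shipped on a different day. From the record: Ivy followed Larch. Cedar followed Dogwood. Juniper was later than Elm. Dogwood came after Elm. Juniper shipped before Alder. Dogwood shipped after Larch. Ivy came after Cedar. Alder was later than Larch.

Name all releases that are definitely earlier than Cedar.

Directly stated before Cedar: Dogwood.
Elm reaches Cedar via Elm → Dogwood → Cedar.
Larch reaches Cedar via Larch → Dogwood → Cedar.
No chain forces Alder (or any of the others) ahead of Cedar.

Dogwood, Elm, Larch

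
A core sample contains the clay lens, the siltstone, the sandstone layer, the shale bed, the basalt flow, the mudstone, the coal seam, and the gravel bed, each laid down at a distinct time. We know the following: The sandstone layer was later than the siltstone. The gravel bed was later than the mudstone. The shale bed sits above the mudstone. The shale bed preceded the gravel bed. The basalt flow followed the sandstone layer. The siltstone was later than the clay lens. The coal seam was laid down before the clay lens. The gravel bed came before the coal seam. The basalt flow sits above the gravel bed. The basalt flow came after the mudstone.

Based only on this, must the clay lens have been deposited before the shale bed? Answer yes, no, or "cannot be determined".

no

Tracing the constraints gives the shale bed → the gravel bed → the coal seam → the clay lens, so the shale bed must come before the clay lens.
That means the clay lens cannot be before the shale bed.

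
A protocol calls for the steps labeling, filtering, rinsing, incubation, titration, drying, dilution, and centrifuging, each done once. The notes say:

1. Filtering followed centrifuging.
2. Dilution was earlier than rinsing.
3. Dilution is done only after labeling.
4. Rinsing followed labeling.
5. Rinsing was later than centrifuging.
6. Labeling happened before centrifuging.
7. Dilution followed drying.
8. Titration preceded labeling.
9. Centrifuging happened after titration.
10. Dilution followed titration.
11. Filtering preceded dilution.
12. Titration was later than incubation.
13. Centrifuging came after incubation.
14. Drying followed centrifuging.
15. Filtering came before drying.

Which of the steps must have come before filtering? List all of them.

Directly stated before filtering: centrifuging.
Incubation reaches filtering via incubation → centrifuging → filtering.
Labeling reaches filtering via labeling → centrifuging → filtering.
Titration reaches filtering via titration → centrifuging → filtering.
No chain forces rinsing (or any of the others) ahead of filtering.

centrifuging, incubation, labeling, titration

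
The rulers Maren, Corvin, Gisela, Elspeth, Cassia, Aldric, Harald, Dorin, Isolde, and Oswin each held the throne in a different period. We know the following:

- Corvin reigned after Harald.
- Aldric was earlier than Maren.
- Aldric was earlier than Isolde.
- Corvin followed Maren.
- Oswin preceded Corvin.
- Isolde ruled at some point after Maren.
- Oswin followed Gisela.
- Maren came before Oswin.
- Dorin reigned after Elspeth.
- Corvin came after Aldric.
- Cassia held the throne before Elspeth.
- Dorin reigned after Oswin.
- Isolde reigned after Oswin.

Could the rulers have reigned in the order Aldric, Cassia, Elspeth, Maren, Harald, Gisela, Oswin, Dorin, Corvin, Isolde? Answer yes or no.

yes

Check each stated constraint against the proposed order — e.g. Aldric is ahead of Corvin; Aldric is ahead of Isolde. Every pair is in the required order; nothing is violated.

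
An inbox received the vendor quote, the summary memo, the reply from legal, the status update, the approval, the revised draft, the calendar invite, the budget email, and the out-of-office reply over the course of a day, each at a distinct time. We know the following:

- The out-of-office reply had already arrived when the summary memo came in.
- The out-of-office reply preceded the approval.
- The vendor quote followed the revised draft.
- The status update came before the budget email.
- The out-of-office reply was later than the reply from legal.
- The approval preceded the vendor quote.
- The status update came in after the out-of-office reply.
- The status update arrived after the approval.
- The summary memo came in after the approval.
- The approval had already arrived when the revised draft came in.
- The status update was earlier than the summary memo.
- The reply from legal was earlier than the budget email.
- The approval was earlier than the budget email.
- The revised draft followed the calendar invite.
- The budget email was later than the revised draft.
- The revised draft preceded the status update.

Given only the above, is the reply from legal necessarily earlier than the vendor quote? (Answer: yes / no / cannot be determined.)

Chain the constraints: the reply from legal → the out-of-office reply → the approval → the vendor quote. Each link is directly stated, so the reply from legal comes before the vendor quote.

yes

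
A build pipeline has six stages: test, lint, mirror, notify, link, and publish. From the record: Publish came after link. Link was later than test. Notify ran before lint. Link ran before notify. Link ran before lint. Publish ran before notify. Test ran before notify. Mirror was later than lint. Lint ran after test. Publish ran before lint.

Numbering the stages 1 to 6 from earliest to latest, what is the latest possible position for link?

Link must come before lint, mirror, notify, and publish — 4 stages forced after it.
Everything else can be placed before link in some valid order, so link can sit as late as position 6 − 4 = 2.

2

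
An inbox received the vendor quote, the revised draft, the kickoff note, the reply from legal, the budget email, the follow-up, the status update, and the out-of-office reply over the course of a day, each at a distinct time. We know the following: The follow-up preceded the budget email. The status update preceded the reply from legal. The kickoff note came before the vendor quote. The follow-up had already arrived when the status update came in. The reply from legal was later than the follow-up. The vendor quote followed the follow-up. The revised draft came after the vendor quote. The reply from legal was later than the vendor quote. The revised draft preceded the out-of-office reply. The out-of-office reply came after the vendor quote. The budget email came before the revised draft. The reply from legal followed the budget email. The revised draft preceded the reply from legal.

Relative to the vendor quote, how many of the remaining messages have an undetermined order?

Forced before the vendor quote: the follow-up and the kickoff note; forced after the vendor quote: the out-of-office reply, the reply from legal, and the revised draft.
That leaves the budget email and the status update with no forced order relative to the vendor quote — 2.

2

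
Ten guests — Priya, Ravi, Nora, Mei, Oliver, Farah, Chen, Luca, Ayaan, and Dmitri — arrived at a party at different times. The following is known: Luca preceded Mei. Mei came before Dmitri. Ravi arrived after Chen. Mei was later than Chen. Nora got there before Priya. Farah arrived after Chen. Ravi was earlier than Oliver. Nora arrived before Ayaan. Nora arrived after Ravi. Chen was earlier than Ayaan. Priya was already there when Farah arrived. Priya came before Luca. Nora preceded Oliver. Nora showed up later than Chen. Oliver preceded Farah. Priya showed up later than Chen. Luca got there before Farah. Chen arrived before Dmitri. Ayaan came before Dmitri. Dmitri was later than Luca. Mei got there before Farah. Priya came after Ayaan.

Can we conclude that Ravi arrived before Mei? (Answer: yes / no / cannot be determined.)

Chain the constraints: Ravi → Nora → Priya → Luca → Mei. Each link is directly stated, so Ravi comes before Mei.

yes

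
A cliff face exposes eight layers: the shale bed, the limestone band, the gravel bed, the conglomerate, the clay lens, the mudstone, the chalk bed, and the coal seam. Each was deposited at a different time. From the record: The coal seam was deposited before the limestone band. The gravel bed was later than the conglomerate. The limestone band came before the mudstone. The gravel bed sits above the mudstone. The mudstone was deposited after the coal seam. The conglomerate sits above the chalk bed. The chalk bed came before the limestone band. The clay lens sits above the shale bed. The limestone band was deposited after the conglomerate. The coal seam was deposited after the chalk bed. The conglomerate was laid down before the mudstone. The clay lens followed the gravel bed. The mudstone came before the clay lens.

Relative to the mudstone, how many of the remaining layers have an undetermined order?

1

Forced before the mudstone: the chalk bed, the coal seam, the conglomerate, and the limestone band; forced after the mudstone: the clay lens and the gravel bed.
That leaves the shale bed with no forced order relative to the mudstone — 1.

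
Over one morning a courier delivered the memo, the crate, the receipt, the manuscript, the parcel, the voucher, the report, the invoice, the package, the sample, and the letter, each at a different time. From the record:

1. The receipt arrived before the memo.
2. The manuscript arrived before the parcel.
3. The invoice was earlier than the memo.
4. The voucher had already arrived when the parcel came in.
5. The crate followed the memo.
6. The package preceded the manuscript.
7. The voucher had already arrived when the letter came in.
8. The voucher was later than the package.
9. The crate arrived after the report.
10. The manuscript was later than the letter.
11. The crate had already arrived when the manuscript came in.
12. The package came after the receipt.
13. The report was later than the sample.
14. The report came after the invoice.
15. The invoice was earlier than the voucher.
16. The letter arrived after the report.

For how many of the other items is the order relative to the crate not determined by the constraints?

3

Forced before the crate: the invoice, the memo, the receipt, the report, and the sample; forced after the crate: the manuscript and the parcel.
That leaves the letter, the package, and the voucher with no forced order relative to the crate — 3.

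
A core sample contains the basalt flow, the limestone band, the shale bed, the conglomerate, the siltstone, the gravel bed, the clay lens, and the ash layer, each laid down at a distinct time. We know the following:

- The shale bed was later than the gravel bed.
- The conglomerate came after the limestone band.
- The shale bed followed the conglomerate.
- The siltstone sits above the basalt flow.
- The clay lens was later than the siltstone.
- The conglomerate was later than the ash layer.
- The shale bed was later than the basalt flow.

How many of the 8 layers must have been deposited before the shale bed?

5

Directly stated before the shale bed: the basalt flow, the conglomerate, and the gravel bed.
The ash layer reaches the shale bed via the ash layer → the conglomerate → the shale bed.
The limestone band reaches the shale bed via the limestone band → the conglomerate → the shale bed.
That's the ash layer, the basalt flow, the conglomerate, the gravel bed, and the limestone band — 5 in all.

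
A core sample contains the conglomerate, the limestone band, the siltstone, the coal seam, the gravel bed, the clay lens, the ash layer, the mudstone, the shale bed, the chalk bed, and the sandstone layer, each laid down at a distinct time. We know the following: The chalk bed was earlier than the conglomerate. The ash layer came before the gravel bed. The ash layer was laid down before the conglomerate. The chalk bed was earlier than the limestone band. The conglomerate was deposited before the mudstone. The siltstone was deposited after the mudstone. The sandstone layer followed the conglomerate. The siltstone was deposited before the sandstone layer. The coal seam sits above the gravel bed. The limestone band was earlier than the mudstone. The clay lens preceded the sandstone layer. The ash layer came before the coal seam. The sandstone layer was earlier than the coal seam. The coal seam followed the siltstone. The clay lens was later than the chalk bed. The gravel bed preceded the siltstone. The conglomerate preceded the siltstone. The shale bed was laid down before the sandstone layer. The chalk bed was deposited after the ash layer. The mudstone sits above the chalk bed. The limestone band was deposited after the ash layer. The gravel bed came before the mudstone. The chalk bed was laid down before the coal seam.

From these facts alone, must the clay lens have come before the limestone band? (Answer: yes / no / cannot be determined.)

No chain of stated constraints runs from the clay lens to the limestone band, and none runs from the limestone band to the clay lens either.
So the relative order of the clay lens and the limestone band is not fixed by the given facts.

cannot be determined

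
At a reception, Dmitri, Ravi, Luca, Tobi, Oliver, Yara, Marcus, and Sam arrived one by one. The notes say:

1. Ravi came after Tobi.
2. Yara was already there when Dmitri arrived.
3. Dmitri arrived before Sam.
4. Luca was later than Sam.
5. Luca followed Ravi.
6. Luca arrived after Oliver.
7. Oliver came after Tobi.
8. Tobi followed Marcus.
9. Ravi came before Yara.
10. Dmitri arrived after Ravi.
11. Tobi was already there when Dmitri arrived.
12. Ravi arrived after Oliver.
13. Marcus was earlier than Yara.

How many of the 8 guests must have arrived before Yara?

4

Directly stated before Yara: Marcus and Ravi.
Oliver reaches Yara via Oliver → Ravi → Yara.
Tobi reaches Yara via Tobi → Ravi → Yara.
No chain forces Dmitri (or any of the others) ahead of Yara.
That's Marcus, Oliver, Ravi, and Tobi — 4 in all.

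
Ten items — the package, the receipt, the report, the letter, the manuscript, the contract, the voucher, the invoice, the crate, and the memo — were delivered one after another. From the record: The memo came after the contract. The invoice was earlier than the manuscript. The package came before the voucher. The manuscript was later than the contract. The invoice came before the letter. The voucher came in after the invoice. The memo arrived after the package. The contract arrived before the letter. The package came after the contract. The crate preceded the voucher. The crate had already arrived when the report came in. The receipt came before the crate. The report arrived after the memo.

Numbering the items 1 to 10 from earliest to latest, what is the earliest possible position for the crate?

2

The receipt must come before the crate — 1 forced predecessor.
Nothing else is forced ahead of the crate, so its earliest slot is position 1 + 1 = 2.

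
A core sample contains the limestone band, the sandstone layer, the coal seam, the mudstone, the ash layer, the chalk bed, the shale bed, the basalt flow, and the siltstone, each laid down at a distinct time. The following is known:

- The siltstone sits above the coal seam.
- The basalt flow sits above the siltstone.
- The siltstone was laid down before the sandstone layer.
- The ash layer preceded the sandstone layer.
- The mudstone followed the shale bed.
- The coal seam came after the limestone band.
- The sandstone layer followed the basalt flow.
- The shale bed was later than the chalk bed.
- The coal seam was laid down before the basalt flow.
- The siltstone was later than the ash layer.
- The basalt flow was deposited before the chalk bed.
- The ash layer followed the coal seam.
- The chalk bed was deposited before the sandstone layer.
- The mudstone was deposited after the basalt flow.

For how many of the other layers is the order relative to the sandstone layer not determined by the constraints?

Forced before the sandstone layer: the ash layer, the basalt flow, the chalk bed, the coal seam, the limestone band, and the siltstone.
That leaves the mudstone and the shale bed with no forced order relative to the sandstone layer — 2.

2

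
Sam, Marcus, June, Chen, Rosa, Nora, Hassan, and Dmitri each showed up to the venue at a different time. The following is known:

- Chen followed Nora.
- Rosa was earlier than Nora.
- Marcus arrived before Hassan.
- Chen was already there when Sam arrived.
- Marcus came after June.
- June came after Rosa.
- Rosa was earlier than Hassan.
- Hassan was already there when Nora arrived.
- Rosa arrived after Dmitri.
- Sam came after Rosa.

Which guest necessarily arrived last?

Sam

Every other guest has a chain of constraints placing them before Sam, so Sam is last.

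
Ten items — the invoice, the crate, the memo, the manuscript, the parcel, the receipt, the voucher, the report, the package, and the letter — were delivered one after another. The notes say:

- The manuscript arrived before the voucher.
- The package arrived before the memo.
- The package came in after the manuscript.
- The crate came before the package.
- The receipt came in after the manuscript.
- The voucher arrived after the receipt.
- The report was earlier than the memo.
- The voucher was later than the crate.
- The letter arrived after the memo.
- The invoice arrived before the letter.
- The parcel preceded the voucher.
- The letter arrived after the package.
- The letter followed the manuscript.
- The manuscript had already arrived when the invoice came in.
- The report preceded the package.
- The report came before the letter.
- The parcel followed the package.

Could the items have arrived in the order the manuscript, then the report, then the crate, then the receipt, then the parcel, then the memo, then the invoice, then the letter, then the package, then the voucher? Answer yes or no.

The constraints require the package before the memo, but in the proposed sequence the memo appears ahead of the package. That one violation is enough.

no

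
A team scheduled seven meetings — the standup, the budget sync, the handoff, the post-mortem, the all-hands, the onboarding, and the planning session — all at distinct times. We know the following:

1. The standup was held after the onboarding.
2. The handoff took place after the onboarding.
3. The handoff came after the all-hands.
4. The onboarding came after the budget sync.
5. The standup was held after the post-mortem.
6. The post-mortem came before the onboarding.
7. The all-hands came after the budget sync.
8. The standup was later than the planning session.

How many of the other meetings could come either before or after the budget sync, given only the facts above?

Forced after the budget sync: the all-hands, the handoff, the onboarding, and the standup.
That leaves the planning session and the post-mortem with no forced order relative to the budget sync — 2.

2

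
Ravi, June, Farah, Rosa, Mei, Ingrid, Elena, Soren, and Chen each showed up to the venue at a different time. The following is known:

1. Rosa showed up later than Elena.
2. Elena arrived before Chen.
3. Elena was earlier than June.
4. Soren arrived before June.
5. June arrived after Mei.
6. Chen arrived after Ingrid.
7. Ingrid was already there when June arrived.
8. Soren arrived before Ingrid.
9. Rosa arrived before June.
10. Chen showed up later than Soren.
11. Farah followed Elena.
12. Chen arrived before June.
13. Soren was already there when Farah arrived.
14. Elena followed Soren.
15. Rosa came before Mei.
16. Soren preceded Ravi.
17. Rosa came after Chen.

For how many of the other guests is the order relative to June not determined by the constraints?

Forced before June: Chen, Elena, Ingrid, Mei, Rosa, and Soren.
That leaves Farah and Ravi with no forced order relative to June — 2.

2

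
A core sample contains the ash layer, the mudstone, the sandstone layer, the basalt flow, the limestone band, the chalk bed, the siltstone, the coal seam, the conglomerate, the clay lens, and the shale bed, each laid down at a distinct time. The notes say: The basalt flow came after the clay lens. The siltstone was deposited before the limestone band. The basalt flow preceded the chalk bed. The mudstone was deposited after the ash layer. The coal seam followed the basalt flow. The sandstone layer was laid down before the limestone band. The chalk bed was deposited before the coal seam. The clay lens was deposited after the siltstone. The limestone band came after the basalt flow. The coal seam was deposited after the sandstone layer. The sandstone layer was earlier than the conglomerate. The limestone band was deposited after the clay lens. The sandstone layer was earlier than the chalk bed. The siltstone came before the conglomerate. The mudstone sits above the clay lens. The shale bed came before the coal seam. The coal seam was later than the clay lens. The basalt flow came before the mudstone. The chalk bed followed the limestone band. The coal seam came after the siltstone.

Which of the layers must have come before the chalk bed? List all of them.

the basalt flow, the clay lens, the limestone band, the sandstone layer, the siltstone

Directly stated before the chalk bed: the basalt flow, the limestone band, and the sandstone layer.
The clay lens reaches the chalk bed via the clay lens → the basalt flow → the chalk bed.
The siltstone reaches the chalk bed via the siltstone → the limestone band → the chalk bed.
No chain forces the shale bed (or any of the others) ahead of the chalk bed.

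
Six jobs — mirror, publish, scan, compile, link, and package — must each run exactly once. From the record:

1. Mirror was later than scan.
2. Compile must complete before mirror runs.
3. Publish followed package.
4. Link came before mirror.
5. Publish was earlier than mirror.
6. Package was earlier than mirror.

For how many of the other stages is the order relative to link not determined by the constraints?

4

Forced after link: mirror.
That leaves compile, package, publish, and scan with no forced order relative to link — 4.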